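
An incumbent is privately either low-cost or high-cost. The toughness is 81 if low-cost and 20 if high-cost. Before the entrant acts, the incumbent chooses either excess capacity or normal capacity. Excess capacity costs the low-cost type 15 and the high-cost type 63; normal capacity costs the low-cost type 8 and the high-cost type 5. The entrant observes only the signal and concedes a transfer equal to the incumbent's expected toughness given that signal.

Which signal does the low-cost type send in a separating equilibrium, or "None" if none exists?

Try low-cost → excess capacity, high-cost → normal capacity:
  Under separation the entrant infers type exactly: excess capacity → low-cost (pays 81), normal capacity → high-cost (pays 20).
  Low-cost: excess capacity gives 81 − 15 = 66; normal capacity gives 20 − 8 = 12. No deviation. ✓
  High-cost: normal capacity gives 20 − 5 = 15; excess capacity gives 81 − 63 = 18. Would deviate. ✗
Try low-cost → normal capacity, high-cost → excess capacity:
  Under separation the entrant infers type exactly: normal capacity → low-cost (pays 81), excess capacity → high-cost (pays 20).
  Low-cost: normal capacity gives 81 − 8 = 73; excess capacity gives 20 − 15 = 5. No deviation. ✓
  High-cost: excess capacity gives 20 − 63 = -43; normal capacity gives 81 − 5 = 76. Would deviate. ✗
Neither assignment is incentive-compatible.

None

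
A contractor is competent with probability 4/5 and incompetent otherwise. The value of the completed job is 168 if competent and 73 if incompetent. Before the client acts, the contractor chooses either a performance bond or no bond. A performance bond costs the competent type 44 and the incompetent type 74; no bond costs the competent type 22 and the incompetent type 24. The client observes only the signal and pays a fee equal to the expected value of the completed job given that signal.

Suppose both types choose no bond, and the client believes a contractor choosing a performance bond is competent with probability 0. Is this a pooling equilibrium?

At the pooled signal (no bond) the client holds the prior 4/5 and pays 4/5·168 + 1/5·73 = 149. Off-path (bond) belief 0 gives 0·168 + 1·73 = 73.
Competent: no bond gives 149 − 22 = 127; bond gives 73 − 44 = 29. Stays. ✓
Incompetent: no bond gives 149 − 24 = 125; bond gives 73 − 74 = -1. Stays. ✓

Yes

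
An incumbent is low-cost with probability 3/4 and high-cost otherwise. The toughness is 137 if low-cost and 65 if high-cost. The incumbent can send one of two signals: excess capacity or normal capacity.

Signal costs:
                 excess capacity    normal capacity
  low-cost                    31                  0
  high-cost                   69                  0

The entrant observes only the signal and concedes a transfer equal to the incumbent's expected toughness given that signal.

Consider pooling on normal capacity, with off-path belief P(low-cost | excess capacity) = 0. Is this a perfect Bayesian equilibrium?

On the equilibrium path (normal capacity) the entrant holds the prior 3/4 and pays 3/4·137 + 1/4·65 = 119. Off-path (excess capacity) belief 0 gives 0·137 + 1·65 = 65.
Low-cost: normal capacity gives 119 − 0 = 119; excess capacity gives 65 − 31 = 34. Stays. ✓
High-cost: normal capacity gives 119 − 0 = 119; excess capacity gives 65 − 69 = -4. Stays. ✓
Beliefs are Bayes-consistent on-path and both types best-respond.

Yes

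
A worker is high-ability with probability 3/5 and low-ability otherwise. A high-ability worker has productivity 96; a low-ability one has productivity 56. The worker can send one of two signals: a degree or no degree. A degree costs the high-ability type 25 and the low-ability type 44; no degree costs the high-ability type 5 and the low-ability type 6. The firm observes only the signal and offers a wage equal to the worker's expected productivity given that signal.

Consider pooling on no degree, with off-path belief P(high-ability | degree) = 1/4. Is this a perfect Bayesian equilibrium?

Yes

On the equilibrium path (no degree) the firm holds the prior 3/5 and pays 3/5·96 + 2/5·56 = 80. Off-path (degree) belief 1/4 gives 1/4·96 + 3/4·56 = 66.
High-ability: no degree gives 80 − 5 = 75; degree gives 66 − 25 = 41. Stays. ✓
Low-ability: no degree gives 80 − 6 = 74; degree gives 66 − 44 = 22. Stays. ✓
Beliefs are Bayes-consistent on-path and both types best-respond.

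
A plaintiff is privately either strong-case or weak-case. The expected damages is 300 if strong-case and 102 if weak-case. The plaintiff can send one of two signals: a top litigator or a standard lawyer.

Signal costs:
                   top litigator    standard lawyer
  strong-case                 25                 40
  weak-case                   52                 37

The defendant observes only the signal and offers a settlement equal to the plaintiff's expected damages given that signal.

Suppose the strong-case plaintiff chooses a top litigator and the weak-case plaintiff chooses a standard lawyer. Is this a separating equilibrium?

Under separation the defendant infers type exactly: top litigator → strong-case (pays 300), standard lawyer → weak-case (pays 102).
Strong-case: top litigator gives 300 − 25 = 275; standard lawyer gives 102 − 40 = 62. No deviation. ✓
Weak-case: standard lawyer gives 102 − 37 = 65; top litigator gives 300 − 52 = 248. Would deviate. ✗

No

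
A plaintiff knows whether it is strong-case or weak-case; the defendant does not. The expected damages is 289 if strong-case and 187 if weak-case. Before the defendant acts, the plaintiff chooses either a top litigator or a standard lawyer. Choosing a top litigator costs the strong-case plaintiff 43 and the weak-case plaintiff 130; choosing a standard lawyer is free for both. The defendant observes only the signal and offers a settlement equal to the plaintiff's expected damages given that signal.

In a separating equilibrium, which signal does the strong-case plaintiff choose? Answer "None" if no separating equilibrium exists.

Try strong-case → top litigator, weak-case → standard lawyer:
  If types separate, top litigator earns payment 289 and standard lawyer earns 187.
  Strong-case: top litigator gives 289 − 43 = 246; standard lawyer gives 187 − 0 = 187. No deviation. ✓
  Weak-case: standard lawyer gives 187 − 0 = 187; top litigator gives 289 − 130 = 159. No deviation. ✓
Both hold — the strong-case type sends top litigator.

top litigator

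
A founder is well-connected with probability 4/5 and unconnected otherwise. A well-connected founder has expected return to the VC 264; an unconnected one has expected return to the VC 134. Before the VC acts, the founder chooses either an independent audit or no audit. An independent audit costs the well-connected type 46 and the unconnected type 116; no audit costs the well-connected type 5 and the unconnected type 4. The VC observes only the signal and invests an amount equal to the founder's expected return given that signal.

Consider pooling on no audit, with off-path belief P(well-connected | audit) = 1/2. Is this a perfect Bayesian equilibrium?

Yes

On the equilibrium path (no audit) the VC holds the prior 4/5 and pays 4/5·264 + 1/5·134 = 238. Off-path (audit) belief 1/2 gives 1/2·264 + 1/2·134 = 199.
Well-connected: no audit gives 238 − 5 = 233; audit gives 199 − 46 = 153. Stays. ✓
Unconnected: no audit gives 238 − 4 = 234; audit gives 199 − 116 = 83. Stays. ✓
Beliefs are Bayes-consistent on-path and both types best-respond.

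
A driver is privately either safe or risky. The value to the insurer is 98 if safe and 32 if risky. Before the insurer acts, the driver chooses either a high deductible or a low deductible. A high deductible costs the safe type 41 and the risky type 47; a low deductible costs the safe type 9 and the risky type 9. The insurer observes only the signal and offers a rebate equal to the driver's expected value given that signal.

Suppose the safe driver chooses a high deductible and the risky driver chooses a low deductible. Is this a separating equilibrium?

If types separate, high deductible earns payment 98 and low deductible earns 32.
Safe: high deductible gives 98 − 41 = 57; low deductible gives 32 − 9 = 23. No deviation. ✓
Risky: low deductible gives 32 − 9 = 23; high deductible gives 98 − 47 = 51. Would deviate. ✗

No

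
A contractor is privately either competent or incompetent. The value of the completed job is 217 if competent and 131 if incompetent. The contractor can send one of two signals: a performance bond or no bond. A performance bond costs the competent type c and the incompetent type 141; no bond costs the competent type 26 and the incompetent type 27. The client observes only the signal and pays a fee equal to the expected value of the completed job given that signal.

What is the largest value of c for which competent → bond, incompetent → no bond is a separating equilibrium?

Under separation: bond → competent (pays 217); no bond → incompetent (pays 131).
Incompetent: 131 − 27 = 104 ≥ 217 − 141 = 76. Holds regardless of c. ✓
Competent: 217 − c ≥ 131 − 26, so c ≤ 217 − 105 = 112.

112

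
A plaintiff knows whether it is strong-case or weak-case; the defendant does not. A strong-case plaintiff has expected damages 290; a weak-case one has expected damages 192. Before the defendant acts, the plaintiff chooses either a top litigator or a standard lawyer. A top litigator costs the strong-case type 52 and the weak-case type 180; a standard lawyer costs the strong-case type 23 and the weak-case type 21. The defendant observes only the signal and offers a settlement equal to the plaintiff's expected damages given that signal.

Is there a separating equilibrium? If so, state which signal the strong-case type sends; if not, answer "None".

top litigator

Try strong-case → top litigator, weak-case → standard lawyer:
  Under separation the defendant infers type exactly: top litigator → strong-case (pays 290), standard lawyer → weak-case (pays 192).
  Strong-case: top litigator gives 290 − 52 = 238; standard lawyer gives 192 − 23 = 169. No deviation. ✓
  Weak-case: standard lawyer gives 192 − 21 = 171; top litigator gives 290 − 180 = 110. No deviation. ✓
Both hold — the strong-case type sends top litigator.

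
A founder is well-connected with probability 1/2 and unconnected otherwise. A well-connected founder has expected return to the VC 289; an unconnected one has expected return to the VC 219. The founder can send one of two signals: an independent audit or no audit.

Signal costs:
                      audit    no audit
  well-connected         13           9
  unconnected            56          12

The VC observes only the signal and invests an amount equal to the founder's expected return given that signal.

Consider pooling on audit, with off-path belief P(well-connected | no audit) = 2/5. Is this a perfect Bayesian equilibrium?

On the equilibrium path (audit) the VC holds the prior 1/2 and pays 1/2·289 + 1/2·219 = 254. Off-path (no audit) belief 2/5 gives 2/5·289 + 3/5·219 = 247.
Well-connected: audit gives 254 − 13 = 241; no audit gives 247 − 9 = 238. Stays. ✓
Unconnected: audit gives 254 − 56 = 198; no audit gives 247 − 12 = 235. Deviates. ✗

No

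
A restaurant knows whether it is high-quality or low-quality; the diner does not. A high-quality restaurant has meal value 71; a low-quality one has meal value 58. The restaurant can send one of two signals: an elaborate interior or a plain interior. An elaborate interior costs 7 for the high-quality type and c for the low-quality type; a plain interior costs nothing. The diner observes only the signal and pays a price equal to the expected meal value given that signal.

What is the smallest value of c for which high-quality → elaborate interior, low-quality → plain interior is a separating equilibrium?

13

Under separation: elaborate interior → high-quality (pays 71); plain interior → low-quality (pays 58).
High-quality: 71 − 7 = 64 ≥ 58 − 0 = 58. Holds regardless of c. ✓
Low-quality: 58 − 0 ≥ 71 − c, so c ≥ 71 − 58 = 13.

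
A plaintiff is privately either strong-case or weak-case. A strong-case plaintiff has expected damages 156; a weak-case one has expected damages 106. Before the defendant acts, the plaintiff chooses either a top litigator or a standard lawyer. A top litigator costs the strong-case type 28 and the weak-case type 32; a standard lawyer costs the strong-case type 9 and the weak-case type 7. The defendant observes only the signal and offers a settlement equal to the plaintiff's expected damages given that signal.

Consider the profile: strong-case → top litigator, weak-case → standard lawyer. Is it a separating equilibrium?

No

Under separation the defendant infers type exactly: top litigator → strong-case (pays 156), standard lawyer → weak-case (pays 106).
Strong-case: top litigator gives 156 − 28 = 128; standard lawyer gives 106 − 9 = 97. No deviation. ✓
Weak-case: standard lawyer gives 106 − 7 = 99; top litigator gives 156 − 32 = 124. Would deviate. ✗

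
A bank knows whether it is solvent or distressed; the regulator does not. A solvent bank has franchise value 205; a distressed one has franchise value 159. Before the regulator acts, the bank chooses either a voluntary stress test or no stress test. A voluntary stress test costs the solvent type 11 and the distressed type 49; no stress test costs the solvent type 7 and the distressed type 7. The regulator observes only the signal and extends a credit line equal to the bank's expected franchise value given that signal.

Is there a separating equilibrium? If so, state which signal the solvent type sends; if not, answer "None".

None

Try solvent → stress test, distressed → no stress test:
  Under separation the regulator infers type exactly: stress test → solvent (pays 205), no stress test → distressed (pays 159).
  Solvent: stress test gives 205 − 11 = 194; no stress test gives 159 − 7 = 152. No deviation. ✓
  Distressed: no stress test gives 159 − 7 = 152; stress test gives 205 − 49 = 156. Would deviate. ✗
Try solvent → no stress test, distressed → stress test:
  Under separation the regulator infers type exactly: no stress test → solvent (pays 205), stress test → distressed (pays 159).
  Solvent: no stress test gives 205 − 7 = 198; stress test gives 159 − 11 = 148. No deviation. ✓
  Distressed: stress test gives 159 − 49 = 110; no stress test gives 205 − 7 = 198. Would deviate. ✗
Neither assignment is incentive-compatible.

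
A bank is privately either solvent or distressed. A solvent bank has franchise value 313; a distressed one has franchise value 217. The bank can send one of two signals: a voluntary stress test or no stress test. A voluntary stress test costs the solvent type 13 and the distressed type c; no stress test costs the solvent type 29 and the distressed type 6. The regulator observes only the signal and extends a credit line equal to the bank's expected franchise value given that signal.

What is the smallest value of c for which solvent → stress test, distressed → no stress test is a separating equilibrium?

102

Under separation: stress test → solvent (pays 313); no stress test → distressed (pays 217).
Solvent: 313 − 13 = 300 ≥ 217 − 29 = 188. Holds regardless of c. ✓
Distressed: 217 − 6 ≥ 313 − c, so c ≥ 313 − 211 = 102.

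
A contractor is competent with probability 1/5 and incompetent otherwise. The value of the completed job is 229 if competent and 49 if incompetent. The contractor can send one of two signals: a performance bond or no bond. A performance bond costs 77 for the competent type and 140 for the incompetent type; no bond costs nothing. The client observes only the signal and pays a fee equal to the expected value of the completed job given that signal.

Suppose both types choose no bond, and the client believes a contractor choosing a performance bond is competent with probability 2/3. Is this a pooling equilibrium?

No

At the pooled signal (no bond) the client holds the prior 1/5 and pays 1/5·229 + 4/5·49 = 85. Off-path (bond) belief 2/3 gives 2/3·229 + 1/3·49 = 169.
Competent: no bond gives 85 − 0 = 85; bond gives 169 − 77 = 92. Deviates. ✗
Incompetent: no bond gives 85 − 0 = 85; bond gives 169 − 140 = 29. Stays. ✓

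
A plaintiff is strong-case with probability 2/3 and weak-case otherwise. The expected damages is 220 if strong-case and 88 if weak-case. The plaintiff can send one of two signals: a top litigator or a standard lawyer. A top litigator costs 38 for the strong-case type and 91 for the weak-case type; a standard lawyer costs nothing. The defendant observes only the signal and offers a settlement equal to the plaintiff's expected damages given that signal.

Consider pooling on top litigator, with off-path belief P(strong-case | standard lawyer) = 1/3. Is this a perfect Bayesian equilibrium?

No

On the equilibrium path (top litigator) the defendant holds the prior 2/3 and pays 2/3·220 + 1/3·88 = 176. Off-path (standard lawyer) belief 1/3 gives 1/3·220 + 2/3·88 = 132.
Strong-case: top litigator gives 176 − 38 = 138; standard lawyer gives 132 − 0 = 132. Stays. ✓
Weak-case: top litigator gives 176 − 91 = 85; standard lawyer gives 132 − 0 = 132. Deviates. ✗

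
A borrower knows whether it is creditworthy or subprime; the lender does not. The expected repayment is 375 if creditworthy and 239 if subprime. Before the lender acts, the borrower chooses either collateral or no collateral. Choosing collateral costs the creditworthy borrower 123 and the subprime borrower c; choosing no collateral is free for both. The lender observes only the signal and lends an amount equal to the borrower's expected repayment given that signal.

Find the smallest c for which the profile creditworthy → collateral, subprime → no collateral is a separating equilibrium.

Under separation: collateral → creditworthy (pays 375); no collateral → subprime (pays 239).
Creditworthy: 375 − 123 = 252 ≥ 239 − 0 = 239. Holds regardless of c. ✓
Subprime: 239 − 0 ≥ 375 − c, so c ≥ 375 − 239 = 136.

136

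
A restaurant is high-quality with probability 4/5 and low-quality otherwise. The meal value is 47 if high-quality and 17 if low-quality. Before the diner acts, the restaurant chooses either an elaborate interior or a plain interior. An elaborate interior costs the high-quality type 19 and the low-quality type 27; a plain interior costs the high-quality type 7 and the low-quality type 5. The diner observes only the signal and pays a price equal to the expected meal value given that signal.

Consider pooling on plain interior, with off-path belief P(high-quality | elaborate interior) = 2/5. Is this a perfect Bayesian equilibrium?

Yes

At the pooled signal (plain interior) the diner holds the prior 4/5 and pays 4/5·47 + 1/5·17 = 41. Off-path (elaborate interior) belief 2/5 gives 2/5·47 + 3/5·17 = 29.
High-quality: plain interior gives 41 − 7 = 34; elaborate interior gives 29 − 19 = 10. Stays. ✓
Low-quality: plain interior gives 41 − 5 = 36; elaborate interior gives 29 − 27 = 2. Stays. ✓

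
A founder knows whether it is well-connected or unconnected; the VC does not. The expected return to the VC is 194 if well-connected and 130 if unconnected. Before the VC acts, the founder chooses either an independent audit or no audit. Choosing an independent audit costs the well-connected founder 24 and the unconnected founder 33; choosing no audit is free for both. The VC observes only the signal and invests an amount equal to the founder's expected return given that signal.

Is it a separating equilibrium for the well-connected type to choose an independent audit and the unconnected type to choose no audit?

No

Under separation the VC infers type exactly: audit → well-connected (pays 194), no audit → unconnected (pays 130).
Well-connected: audit gives 194 − 24 = 170; no audit gives 130 − 0 = 130. No deviation. ✓
Unconnected: no audit gives 130 − 0 = 130; audit gives 194 − 33 = 161. Would deviate. ✗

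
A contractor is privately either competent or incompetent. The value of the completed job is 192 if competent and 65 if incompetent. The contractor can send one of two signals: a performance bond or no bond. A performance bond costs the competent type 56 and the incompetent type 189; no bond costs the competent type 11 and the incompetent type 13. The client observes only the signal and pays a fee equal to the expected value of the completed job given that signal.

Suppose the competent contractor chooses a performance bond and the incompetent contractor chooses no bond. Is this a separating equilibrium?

Under separation the client infers type exactly: bond → competent (pays 192), no bond → incompetent (pays 65).
Competent: bond gives 192 − 56 = 136; no bond gives 65 − 11 = 54. No deviation. ✓
Incompetent: no bond gives 65 − 13 = 52; bond gives 192 − 189 = 3. No deviation. ✓
Neither type gains from mimicking the other.

Yes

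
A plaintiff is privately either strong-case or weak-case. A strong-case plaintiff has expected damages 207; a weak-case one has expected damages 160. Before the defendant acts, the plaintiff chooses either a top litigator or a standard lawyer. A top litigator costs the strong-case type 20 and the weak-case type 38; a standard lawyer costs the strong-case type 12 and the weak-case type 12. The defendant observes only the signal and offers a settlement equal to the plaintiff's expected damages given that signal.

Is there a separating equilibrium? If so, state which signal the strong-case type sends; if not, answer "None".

Try strong-case → top litigator, weak-case → standard lawyer:
  If types separate, top litigator earns payment 207 and standard lawyer earns 160.
  Strong-case: top litigator gives 207 − 20 = 187; standard lawyer gives 160 − 12 = 148. No deviation. ✓
  Weak-case: standard lawyer gives 160 − 12 = 148; top litigator gives 207 − 38 = 169. Would deviate. ✗
Try strong-case → standard lawyer, weak-case → top litigator:
  If types separate, standard lawyer earns payment 207 and top litigator earns 160.
  Strong-case: standard lawyer gives 207 − 12 = 195; top litigator gives 160 − 20 = 140. No deviation. ✓
  Weak-case: top litigator gives 160 − 38 = 122; standard lawyer gives 207 − 12 = 195. Would deviate. ✗
Neither assignment is incentive-compatible.

None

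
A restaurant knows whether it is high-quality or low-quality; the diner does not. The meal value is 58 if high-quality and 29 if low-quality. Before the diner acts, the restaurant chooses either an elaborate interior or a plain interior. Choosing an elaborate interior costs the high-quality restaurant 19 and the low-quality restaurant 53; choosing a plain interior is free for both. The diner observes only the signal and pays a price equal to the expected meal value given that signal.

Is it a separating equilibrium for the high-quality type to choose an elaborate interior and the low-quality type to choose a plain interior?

Yes

If types separate, elaborate interior earns payment 58 and plain interior earns 29.
High-quality: elaborate interior gives 58 − 19 = 39; plain interior gives 29 − 0 = 29. No deviation. ✓
Low-quality: plain interior gives 29 − 0 = 29; elaborate interior gives 58 − 53 = 5. No deviation. ✓
Both incentive constraints hold.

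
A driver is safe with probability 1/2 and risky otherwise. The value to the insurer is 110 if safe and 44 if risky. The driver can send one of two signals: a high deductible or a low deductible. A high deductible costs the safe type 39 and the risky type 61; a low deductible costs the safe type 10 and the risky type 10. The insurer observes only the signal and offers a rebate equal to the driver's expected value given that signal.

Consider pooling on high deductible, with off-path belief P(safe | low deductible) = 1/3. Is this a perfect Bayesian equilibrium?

On the equilibrium path (high deductible) the insurer holds the prior 1/2 and pays 1/2·110 + 1/2·44 = 77. Off-path (low deductible) belief 1/3 gives 1/3·110 + 2/3·44 = 66.
Safe: high deductible gives 77 − 39 = 38; low deductible gives 66 − 10 = 56. Deviates. ✗
Risky: high deductible gives 77 − 61 = 16; low deductible gives 66 − 10 = 56. Deviates. ✗

No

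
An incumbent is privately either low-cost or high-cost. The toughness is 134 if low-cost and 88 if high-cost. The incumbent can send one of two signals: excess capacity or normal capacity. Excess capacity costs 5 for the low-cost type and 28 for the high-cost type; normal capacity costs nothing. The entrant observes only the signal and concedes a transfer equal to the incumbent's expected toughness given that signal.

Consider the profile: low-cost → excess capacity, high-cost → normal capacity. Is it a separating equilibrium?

Under separation the entrant infers type exactly: excess capacity → low-cost (pays 134), normal capacity → high-cost (pays 88).
Low-cost: excess capacity gives 134 − 5 = 129; normal capacity gives 88 − 0 = 88. No deviation. ✓
High-cost: normal capacity gives 88 − 0 = 88; excess capacity gives 134 − 28 = 106. Would deviate. ✗

No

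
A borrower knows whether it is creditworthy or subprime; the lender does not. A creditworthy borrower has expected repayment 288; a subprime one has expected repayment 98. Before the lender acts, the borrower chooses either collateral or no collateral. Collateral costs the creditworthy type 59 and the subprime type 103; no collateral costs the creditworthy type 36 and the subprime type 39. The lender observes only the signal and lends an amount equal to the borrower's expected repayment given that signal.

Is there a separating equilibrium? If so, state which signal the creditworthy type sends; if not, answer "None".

None

Try creditworthy → collateral, subprime → no collateral:
  Under separation the lender infers type exactly: collateral → creditworthy (pays 288), no collateral → subprime (pays 98).
  Creditworthy: collateral gives 288 − 59 = 229; no collateral gives 98 − 36 = 62. No deviation. ✓
  Subprime: no collateral gives 98 − 39 = 59; collateral gives 288 − 103 = 185. Would deviate. ✗
Try creditworthy → no collateral, subprime → collateral:
  Under separation the lender infers type exactly: no collateral → creditworthy (pays 288), collateral → subprime (pays 98).
  Creditworthy: no collateral gives 288 − 36 = 252; collateral gives 98 − 59 = 39. No deviation. ✓
  Subprime: collateral gives 98 − 103 = -5; no collateral gives 288 − 39 = 249. Would deviate. ✗
Neither assignment is incentive-compatible.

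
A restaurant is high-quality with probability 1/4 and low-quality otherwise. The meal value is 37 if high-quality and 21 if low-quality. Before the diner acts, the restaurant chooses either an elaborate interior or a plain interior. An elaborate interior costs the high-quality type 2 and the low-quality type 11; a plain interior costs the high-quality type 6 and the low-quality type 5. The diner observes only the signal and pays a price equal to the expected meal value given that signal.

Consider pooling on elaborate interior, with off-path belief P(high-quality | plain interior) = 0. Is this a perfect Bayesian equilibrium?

No

On the equilibrium path (elaborate interior) the diner holds the prior 1/4 and pays 1/4·37 + 3/4·21 = 25. Off-path (plain interior) belief 0 gives 0·37 + 1·21 = 21.
High-quality: elaborate interior gives 25 − 2 = 23; plain interior gives 21 − 6 = 15. Stays. ✓
Low-quality: elaborate interior gives 25 − 11 = 14; plain interior gives 21 − 5 = 16. Deviates. ✗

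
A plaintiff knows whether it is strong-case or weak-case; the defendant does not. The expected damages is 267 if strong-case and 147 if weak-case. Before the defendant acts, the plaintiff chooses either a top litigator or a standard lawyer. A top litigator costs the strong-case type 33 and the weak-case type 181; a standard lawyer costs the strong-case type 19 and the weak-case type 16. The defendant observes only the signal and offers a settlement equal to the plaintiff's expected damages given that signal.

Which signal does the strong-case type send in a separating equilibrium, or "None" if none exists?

Try strong-case → top litigator, weak-case → standard lawyer:
  Under separation the defendant infers type exactly: top litigator → strong-case (pays 267), standard lawyer → weak-case (pays 147).
  Strong-case: top litigator gives 267 − 33 = 234; standard lawyer gives 147 − 19 = 128. No deviation. ✓
  Weak-case: standard lawyer gives 147 − 16 = 131; top litigator gives 267 − 181 = 86. No deviation. ✓
Both hold — the strong-case type sends top litigator.

top litigator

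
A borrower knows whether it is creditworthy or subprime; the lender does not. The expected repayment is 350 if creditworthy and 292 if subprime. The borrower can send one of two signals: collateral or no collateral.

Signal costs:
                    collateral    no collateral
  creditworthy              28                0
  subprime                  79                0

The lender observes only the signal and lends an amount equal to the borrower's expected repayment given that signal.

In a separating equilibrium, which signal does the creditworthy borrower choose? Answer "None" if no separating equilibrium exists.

Try creditworthy → collateral, subprime → no collateral:
  Under separation the lender infers type exactly: collateral → creditworthy (pays 350), no collateral → subprime (pays 292).
  Creditworthy: collateral gives 350 − 28 = 322; no collateral gives 292 − 0 = 292. No deviation. ✓
  Subprime: no collateral gives 292 − 0 = 292; collateral gives 350 − 79 = 271. No deviation. ✓
Both hold — the creditworthy type sends collateral.

collateral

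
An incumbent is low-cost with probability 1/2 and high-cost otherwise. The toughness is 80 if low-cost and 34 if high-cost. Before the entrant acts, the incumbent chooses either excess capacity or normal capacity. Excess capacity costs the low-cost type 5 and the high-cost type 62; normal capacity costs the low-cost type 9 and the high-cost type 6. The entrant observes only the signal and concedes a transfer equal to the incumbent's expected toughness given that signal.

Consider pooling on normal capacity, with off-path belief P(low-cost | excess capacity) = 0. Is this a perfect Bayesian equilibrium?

Yes

At the pooled signal (normal capacity) the entrant holds the prior 1/2 and pays 1/2·80 + 1/2·34 = 57. Off-path (excess capacity) belief 0 gives 0·80 + 1·34 = 34.
Low-cost: normal capacity gives 57 − 9 = 48; excess capacity gives 34 − 5 = 29. Stays. ✓
High-cost: normal capacity gives 57 − 6 = 51; excess capacity gives 34 − 62 = -28. Stays. ✓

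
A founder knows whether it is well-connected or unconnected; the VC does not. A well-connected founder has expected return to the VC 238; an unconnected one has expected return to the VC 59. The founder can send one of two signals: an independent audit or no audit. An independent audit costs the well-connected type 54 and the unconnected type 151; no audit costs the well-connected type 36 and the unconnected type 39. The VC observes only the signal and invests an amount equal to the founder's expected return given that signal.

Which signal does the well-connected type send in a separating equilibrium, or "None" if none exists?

None

Try well-connected → audit, unconnected → no audit:
  Under separation the VC infers type exactly: audit → well-connected (pays 238), no audit → unconnected (pays 59).
  Well-connected: audit gives 238 − 54 = 184; no audit gives 59 − 36 = 23. No deviation. ✓
  Unconnected: no audit gives 59 − 39 = 20; audit gives 238 − 151 = 87. Would deviate. ✗
Try well-connected → no audit, unconnected → audit:
  Under separation the VC infers type exactly: no audit → well-connected (pays 238), audit → unconnected (pays 59).
  Well-connected: no audit gives 238 − 36 = 202; audit gives 59 − 54 = 5. No deviation. ✓
  Unconnected: audit gives 59 − 151 = -92; no audit gives 238 − 39 = 199. Would deviate. ✗
Neither assignment is incentive-compatible.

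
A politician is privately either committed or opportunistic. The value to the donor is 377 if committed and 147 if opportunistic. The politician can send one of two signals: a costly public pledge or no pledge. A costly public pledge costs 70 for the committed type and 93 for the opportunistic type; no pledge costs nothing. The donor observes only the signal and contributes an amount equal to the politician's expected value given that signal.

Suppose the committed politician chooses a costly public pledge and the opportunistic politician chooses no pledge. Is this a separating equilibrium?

No

Under separation the donor infers type exactly: pledge → committed (pays 377), no pledge → opportunistic (pays 147).
Committed: pledge gives 377 − 70 = 307; no pledge gives 147 − 0 = 147. No deviation. ✓
Opportunistic: no pledge gives 147 − 0 = 147; pledge gives 377 − 93 = 284. Would deviate. ✗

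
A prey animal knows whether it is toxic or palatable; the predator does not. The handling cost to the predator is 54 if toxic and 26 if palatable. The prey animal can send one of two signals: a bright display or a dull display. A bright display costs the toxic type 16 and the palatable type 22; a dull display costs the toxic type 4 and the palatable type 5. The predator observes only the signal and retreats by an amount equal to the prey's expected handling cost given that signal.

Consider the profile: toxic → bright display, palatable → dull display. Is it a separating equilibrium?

Under separation the predator infers type exactly: bright display → toxic (pays 54), dull display → palatable (pays 26).
Toxic: bright display gives 54 − 16 = 38; dull display gives 26 − 4 = 22. No deviation. ✓
Palatable: dull display gives 26 − 5 = 21; bright display gives 54 − 22 = 32. Would deviate. ✗

No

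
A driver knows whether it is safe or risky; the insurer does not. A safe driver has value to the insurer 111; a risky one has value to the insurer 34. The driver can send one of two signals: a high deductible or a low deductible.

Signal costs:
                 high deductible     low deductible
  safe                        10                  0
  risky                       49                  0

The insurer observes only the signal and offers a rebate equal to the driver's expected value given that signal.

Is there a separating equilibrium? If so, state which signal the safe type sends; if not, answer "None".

Try safe → high deductible, risky → low deductible:
  If types separate, high deductible earns payment 111 and low deductible earns 34.
  Safe: high deductible gives 111 − 10 = 101; low deductible gives 34 − 0 = 34. No deviation. ✓
  Risky: low deductible gives 34 − 0 = 34; high deductible gives 111 − 49 = 62. Would deviate. ✗
Try safe → low deductible, risky → high deductible:
  If types separate, low deductible earns payment 111 and high deductible earns 34.
  Safe: low deductible gives 111 − 0 = 111; high deductible gives 34 − 10 = 24. No deviation. ✓
  Risky: high deductible gives 34 − 49 = -15; low deductible gives 111 − 0 = 111. Would deviate. ✗
Neither assignment is incentive-compatible.

None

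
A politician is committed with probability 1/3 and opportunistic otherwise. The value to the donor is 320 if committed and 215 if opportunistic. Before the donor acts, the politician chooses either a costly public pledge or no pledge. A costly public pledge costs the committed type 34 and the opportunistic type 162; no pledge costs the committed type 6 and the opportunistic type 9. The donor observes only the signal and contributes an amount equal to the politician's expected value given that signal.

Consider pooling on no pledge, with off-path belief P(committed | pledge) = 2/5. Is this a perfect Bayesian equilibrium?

On the equilibrium path (no pledge) the donor holds the prior 1/3 and pays 1/3·320 + 2/3·215 = 250. Off-path (pledge) belief 2/5 gives 2/5·320 + 3/5·215 = 257.
Committed: no pledge gives 250 − 6 = 244; pledge gives 257 − 34 = 223. Stays. ✓
Opportunistic: no pledge gives 250 − 9 = 241; pledge gives 257 − 162 = 95. Stays. ✓
Beliefs are Bayes-consistent on-path and both types best-respond.

Yes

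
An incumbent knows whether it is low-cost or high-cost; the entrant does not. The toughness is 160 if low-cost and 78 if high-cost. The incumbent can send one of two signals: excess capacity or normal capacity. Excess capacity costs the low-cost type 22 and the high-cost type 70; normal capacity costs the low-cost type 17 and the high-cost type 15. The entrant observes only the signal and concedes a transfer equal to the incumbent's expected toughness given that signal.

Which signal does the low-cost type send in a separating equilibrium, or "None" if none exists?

None

Try low-cost → excess capacity, high-cost → normal capacity:
  Under separation the entrant infers type exactly: excess capacity → low-cost (pays 160), normal capacity → high-cost (pays 78).
  Low-cost: excess capacity gives 160 − 22 = 138; normal capacity gives 78 − 17 = 61. No deviation. ✓
  High-cost: normal capacity gives 78 − 15 = 63; excess capacity gives 160 − 70 = 90. Would deviate. ✗
Try low-cost → normal capacity, high-cost → excess capacity:
  Under separation the entrant infers type exactly: normal capacity → low-cost (pays 160), excess capacity → high-cost (pays 78).
  Low-cost: normal capacity gives 160 − 17 = 143; excess capacity gives 78 − 22 = 56. No deviation. ✓
  High-cost: excess capacity gives 78 − 70 = 8; normal capacity gives 160 − 15 = 145. Would deviate. ✗
Neither assignment is incentive-compatible.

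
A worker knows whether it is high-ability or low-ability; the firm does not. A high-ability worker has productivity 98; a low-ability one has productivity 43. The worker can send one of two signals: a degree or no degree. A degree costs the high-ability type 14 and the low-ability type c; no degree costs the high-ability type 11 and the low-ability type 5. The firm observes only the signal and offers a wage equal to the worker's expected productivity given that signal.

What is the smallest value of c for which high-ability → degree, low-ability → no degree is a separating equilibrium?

Under separation: degree → high-ability (pays 98); no degree → low-ability (pays 43).
High-ability: 98 − 14 = 84 ≥ 43 − 11 = 32. Holds regardless of c. ✓
Low-ability: 43 − 5 ≥ 98 − c, so c ≥ 98 − 38 = 60.

60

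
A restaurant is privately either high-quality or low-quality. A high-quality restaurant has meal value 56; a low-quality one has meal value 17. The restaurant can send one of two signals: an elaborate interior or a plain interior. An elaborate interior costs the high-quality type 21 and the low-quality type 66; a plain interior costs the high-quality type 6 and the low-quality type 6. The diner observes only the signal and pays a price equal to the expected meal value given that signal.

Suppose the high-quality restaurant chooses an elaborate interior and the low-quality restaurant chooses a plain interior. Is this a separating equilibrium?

Yes

If types separate, elaborate interior earns payment 56 and plain interior earns 17.
High-quality: elaborate interior gives 56 − 21 = 35; plain interior gives 17 − 6 = 11. No deviation. ✓
Low-quality: plain interior gives 17 − 6 = 11; elaborate interior gives 56 − 66 = -10. No deviation. ✓
Both incentive constraints hold.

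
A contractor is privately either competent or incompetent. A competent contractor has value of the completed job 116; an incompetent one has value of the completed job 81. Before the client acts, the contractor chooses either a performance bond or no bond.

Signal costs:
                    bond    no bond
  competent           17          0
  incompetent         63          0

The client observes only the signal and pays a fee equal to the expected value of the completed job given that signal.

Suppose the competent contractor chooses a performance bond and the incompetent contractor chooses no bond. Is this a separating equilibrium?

Yes

If types separate, bond earns payment 116 and no bond earns 81.
Competent: bond gives 116 − 17 = 99; no bond gives 81 − 0 = 81. No deviation. ✓
Incompetent: no bond gives 81 − 0 = 81; bond gives 116 − 63 = 53. No deviation. ✓
Neither type gains from mimicking the other.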